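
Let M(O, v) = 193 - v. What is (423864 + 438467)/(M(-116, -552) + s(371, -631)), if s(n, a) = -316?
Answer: 862331/429 ≈ 2010.1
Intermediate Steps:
(423864 + 438467)/(M(-116, -552) + s(371, -631)) = (423864 + 438467)/((193 - 1*(-552)) - 316) = 862331/((193 + 552) - 316) = 862331/(745 - 316) = 862331/429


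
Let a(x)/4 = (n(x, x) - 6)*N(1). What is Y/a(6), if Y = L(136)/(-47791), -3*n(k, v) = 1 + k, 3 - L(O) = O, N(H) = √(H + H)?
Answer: -399*√2/9558200 ≈ -5.9035e-5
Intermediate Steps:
N(H) = √2*√H (N(H) = √(2*H) = √2*√H)
L(O) = 3 - O
n(k, v) = -⅓ - k/3 (n(k, v) = -(1 + k)/3 = -⅓ - k/3)
a(x) = 4*√2*(-19/3 - x/3) (a(x) = 4*(((-⅓ - x/3) - 6)*(√2*√1)) = 4*((-19/3 - x/3)*(√2*1)) = 4*((-19/3 - x/3)*√2) = 4*(√2*(-19/3 - x/3)) = 4*√2*(-19/3 - x/3))
Y = 133/47791 (Y = (3 - 1*136)/(-47791) = (3 - 136)*(-1/47791) = -133*(-1/47791) = 133/47791 ≈ 0.0027830)
Y/a(6) = 133/(47791*((4*√2*(-19 - 1*6)/3))) = 133/(47791*((4*√2*(-19 - 6)/3))) = 133/(47791*(((4/3)*√2*(-25)))) = 133/(47791*((-100*√2/3))) = 133*(-3*√2/200)/47791 = -399*√2/9558200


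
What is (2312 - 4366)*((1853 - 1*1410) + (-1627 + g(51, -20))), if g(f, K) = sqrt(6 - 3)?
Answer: 2431936 - 2054*sqrt(3) ≈ 2.4284e+6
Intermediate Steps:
g(f, K) = sqrt(3)
(2312 - 4366)*((1853 - 1*1410) + (-1627 + g(51, -20))) = (2312 - 4366)*((1853 - 1*1410) + (-1627 + sqrt(3))) = -2054*((1853 - 1410) + (-1627 + sqrt(3))) = -2054*(443 + (-1627 + sqrt(3))) = -2054*(-1184 + sqrt(3)) = 2431936 - 2054*sqrt(3)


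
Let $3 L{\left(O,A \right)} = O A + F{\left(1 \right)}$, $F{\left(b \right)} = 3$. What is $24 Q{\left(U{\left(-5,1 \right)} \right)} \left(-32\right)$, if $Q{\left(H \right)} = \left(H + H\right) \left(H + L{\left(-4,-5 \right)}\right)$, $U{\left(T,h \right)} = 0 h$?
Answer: $0$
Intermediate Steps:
$U{\left(T,h \right)} = 0$
$L{\left(O,A \right)} = 1 + \frac{A O}{3}$ ($L{\left(O,A \right)} = \frac{O A + 3}{3} = \frac{A O + 3}{3} = \frac{3 + A O}{3} = 1 + \frac{A O}{3}$)
$Q{\left(H \right)} = 2 H \left(\frac{23}{3} + H\right)$ ($Q{\left(H \right)} = \left(H + H\right) \left(H + \left(1 + \frac{1}{3} \left(-5\right) \left(-4\right)\right)\right) = 2 H \left(H + \left(1 + \frac{20}{3}\right)\right) = 2 H \left(H + \frac{23}{3}\right) = 2 H \left(\frac{23}{3} + H\right)$)
$24 Q{\left(U{\left(-5,1 \right)} \right)} \left(-32\right) = 24 \cdot \frac{2}{3} \cdot 0 \left(23 + 3 \cdot 0\right) \left(-32\right) = 24 \cdot \frac{2}{3} \cdot 0 \left(23 + 0\right) \left(-32\right) = 24 \cdot \frac{2}{3} \cdot 0 \cdot 23 \left(-32\right) = 24 \cdot 0 \left(-32\right) = 0 \left(-32\right) = 0$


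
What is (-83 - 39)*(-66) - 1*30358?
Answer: -22306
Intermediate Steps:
(-83 - 39)*(-66) - 1*30358 = -122*(-66) - 30358 = 8052 - 30358 = -22306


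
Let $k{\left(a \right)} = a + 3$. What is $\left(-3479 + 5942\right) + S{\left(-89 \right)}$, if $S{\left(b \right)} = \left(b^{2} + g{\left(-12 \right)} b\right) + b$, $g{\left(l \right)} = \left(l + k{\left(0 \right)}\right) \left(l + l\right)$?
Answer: $-8929$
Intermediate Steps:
$k{\left(a \right)} = 3 + a$
$g{\left(l \right)} = 2 l \left(3 + l\right)$ ($g{\left(l \right)} = \left(l + \left(3 + 0\right)\right) \left(l + l\right) = \left(l + 3\right) 2 l = \left(3 + l\right) 2 l = 2 l \left(3 + l\right)$)
$S{\left(b \right)} = b^{2} + 217 b$ ($S{\left(b \right)} = \left(b^{2} + 2 \left(-12\right) \left(3 - 12\right) b\right) + b = \left(b^{2} + 2 \left(-12\right) \left(-9\right) b\right) + b = \left(b^{2} + 216 b\right) + b = b^{2} + 217 b$)
$\left(-3479 + 5942\right) + S{\left(-89 \right)} = \left(-3479 + 5942\right) - 89 \left(217 - 89\right) = 2463 - 11392 = -8929$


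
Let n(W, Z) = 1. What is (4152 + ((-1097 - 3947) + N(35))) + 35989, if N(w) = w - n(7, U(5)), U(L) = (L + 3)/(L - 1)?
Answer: 35131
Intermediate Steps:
U(L) = (3 + L)/(-1 + L)
N(w) = -1 + w (N(w) = w - 1*1 = w - 1 = -1 + w)
(4152 + ((-1097 - 3947) + N(35))) + 35989 = (4152 + ((-1097 - 3947) + (-1 + 35))) + 35989 = (4152 + (-5044 + 34)) + 35989 = (4152 - 5010) + 35989 = -858 + 35989 = 35131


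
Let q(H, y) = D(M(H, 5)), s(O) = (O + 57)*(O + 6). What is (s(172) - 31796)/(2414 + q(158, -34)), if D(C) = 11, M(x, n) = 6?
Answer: 8966/2425 ≈ 3.6973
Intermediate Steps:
s(O) = (6 + O)*(57 + O) (s(O) = (57 + O)*(6 + O) = (6 + O)*(57 + O))
q(H, y) = 11
(s(172) - 31796)/(2414 + q(158, -34)) = ((342 + 172² + 63*172) - 31796)/(2414 + 11) = ((342 + 29584 + 10836) - 31796)/2425 = (40762 - 31796)*(1/2425) = 8966*(1/2425) = 8966/2425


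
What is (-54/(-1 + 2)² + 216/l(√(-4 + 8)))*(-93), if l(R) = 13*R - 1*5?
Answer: 28458/7 ≈ 4065.4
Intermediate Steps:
l(R) = -5 + 13*R (l(R) = 13*R - 5 = -5 + 13*R)
(-54/(-1 + 2)² + 216/l(√(-4 + 8)))*(-93) = (-54/(-1 + 2)² + 216/(-5 + 13*√(-4 + 8)))*(-93) = (-54/(1²) + 216/(-5 + 13*√4))*(-93) = (-54/1 + 216/(-5 + 13*2))*(-93) = (-54*1 + 216/(-5 + 26))*(-93) = (-54 + 216/21)*(-93) = (-54 + 216*(1/21))*(-93) = (-54 + 72/7)*(-93) = -306/7*(-93) = 28458/7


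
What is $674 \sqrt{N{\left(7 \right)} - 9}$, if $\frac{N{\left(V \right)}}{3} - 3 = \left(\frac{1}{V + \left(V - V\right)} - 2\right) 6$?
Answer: $\frac{2022 i \sqrt{182}}{7} \approx 3896.9 i$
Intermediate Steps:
$N{\left(V \right)} = -27 + \frac{18}{V}$ ($N{\left(V \right)} = 9 + 3 \left(\frac{1}{V + \left(V - V\right)} - 2\right) 6 = 9 + 3 \left(\frac{1}{V + 0} - 2\right) 6 = 9 + 3 \left(\frac{1}{V} - 2\right) 6 = 9 + 3 \left(-2 + \frac{1}{V}\right) 6 = 9 + 3 \left(-12 + \frac{6}{V}\right) = 9 - \left(36 - \frac{18}{V}\right) = -27 + \frac{18}{V}$)
$674 \sqrt{N{\left(7 \right)} - 9} = 674 \sqrt{\left(-27 + \frac{18}{7}\right) - 9} = 674 \sqrt{- \frac{171}{7} - 9} = 674 \sqrt{- \frac{234}{7}} = 674 \frac{3 i \sqrt{182}}{7} = \frac{2022 i \sqrt{182}}{7}$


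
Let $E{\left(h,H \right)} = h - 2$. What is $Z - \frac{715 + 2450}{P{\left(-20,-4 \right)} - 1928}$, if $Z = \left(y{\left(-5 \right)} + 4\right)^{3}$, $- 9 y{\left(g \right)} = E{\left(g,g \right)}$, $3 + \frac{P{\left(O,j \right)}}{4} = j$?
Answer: $\frac{52607659}{475308} \approx 110.68$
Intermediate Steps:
$P{\left(O,j \right)} = -12 + 4 j$
$E{\left(h,H \right)} = -2 + h$
$y{\left(g \right)} = \frac{2}{9} - \frac{g}{9}$ ($y{\left(g \right)} = - \frac{-2 + g}{9} = \frac{2}{9} - \frac{g}{9}$)
$Z = \frac{79507}{729}$ ($Z = \left(\left(\frac{2}{9} - - \frac{5}{9}\right) + 4\right)^{3} = \left(\left(\frac{2}{9} + \frac{5}{9}\right) + 4\right)^{3} = \left(\frac{7}{9} + 4\right)^{3} = \left(\frac{43}{9}\right)^{3} = \frac{79507}{729} \approx 109.06$)
$Z - \frac{715 + 2450}{P{\left(-20,-4 \right)} - 1928} = \frac{79507}{729} - \frac{715 + 2450}{\left(-12 + 4 \left(-4\right)\right) - 1928} = \frac{79507}{729} - \frac{3165}{\left(-12 - 16\right) - 1928} = \frac{79507}{729} - \frac{3165}{-28 - 1928} = \frac{79507}{729} - \frac{3165}{-1956} = \frac{79507}{729} - 3165 \left(- \frac{1}{1956}\right) = \frac{79507}{729} - - \frac{1055}{652} = \frac{79507}{729} + \frac{1055}{652} = \frac{52607659}{475308}$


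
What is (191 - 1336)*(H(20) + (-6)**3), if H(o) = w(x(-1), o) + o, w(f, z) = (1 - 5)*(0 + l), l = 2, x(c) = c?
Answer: 233580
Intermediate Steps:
w(f, z) = -8 (w(f, z) = (1 - 5)*(0 + 2) = -4*2 = -8)
H(o) = -8 + o
(191 - 1336)*(H(20) + (-6)**3) = (191 - 1336)*((-8 + 20) + (-6)**3) = -1145*(12 - 216) = -1145*(-204) = 233580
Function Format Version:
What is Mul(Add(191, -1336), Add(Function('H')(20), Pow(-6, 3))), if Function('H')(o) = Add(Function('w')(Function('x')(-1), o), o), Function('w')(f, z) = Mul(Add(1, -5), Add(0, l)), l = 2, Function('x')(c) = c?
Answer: 233580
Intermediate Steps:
Function('w')(f, z) = -8 (Function('w')(f, z) = Mul(Add(1, -5), Add(0, 2)) = Mul(-4, 2) = -8)
Function('H')(o) = Add(-8, o)
Mul(Add(191, -1336), Add(Function('H')(20), Pow(-6, 3))) = Mul(Add(191, -1336), Add(Add(-8, 20), Pow(-6, 3))) = Mul(-1145, Add(12, -216)) = Mul(-1145, -204) = 233580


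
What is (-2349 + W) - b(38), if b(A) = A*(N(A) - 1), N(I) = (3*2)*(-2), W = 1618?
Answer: -237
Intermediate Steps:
N(I) = -12 (N(I) = 6*(-2) = -12)
b(A) = -13*A (b(A) = A*(-12 - 1) = A*(-13) = -13*A)
(-2349 + W) - b(38) = (-2349 + 1618) - (-13)*38 = -731 - 1*(-494) = -731 + 494 = -237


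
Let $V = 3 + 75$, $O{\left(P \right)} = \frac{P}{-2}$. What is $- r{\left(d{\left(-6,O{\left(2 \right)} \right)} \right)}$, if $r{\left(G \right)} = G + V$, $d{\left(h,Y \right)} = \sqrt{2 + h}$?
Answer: $-78 - 2 i \approx -78.0 - 2.0 i$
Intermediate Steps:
$O{\left(P \right)} = - \frac{P}{2}$ ($O{\left(P \right)} = P \left(- \frac{1}{2}\right) = - \frac{P}{2}$)
$V = 78$
$r{\left(G \right)} = 78 + G$ ($r{\left(G \right)} = G + 78 = 78 + G$)
$- r{\left(d{\left(-6,O{\left(2 \right)} \right)} \right)} = - (78 + \sqrt{2 - 6}) = - (78 + \sqrt{-4}) = - (78 + 2 i) = -78 - 2 i$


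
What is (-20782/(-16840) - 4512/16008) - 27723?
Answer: -155690901383/5616140 ≈ -27722.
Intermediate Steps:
(-20782/(-16840) - 4512/16008) - 27723 = (-20782*(-1/16840) - 4512*1/16008) - 27723 = (10391/8420 - 188/667) - 27723 = 5347837/5616140 - 27723 = -155690901383/5616140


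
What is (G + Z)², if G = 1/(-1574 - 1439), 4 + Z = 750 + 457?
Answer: 13138000631044/9078169 ≈ 1.4472e+6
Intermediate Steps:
Z = 1203 (Z = -4 + (750 + 457) = -4 + 1207 = 1203)
G = -1/3013 (G = 1/(-3013) = -1/3013 ≈ -0.00033189)
(G + Z)² = (-1/3013 + 1203)² = (3624638/3013)² = 13138000631044/9078169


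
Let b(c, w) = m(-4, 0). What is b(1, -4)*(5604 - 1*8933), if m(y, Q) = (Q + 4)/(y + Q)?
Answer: 3329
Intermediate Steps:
m(y, Q) = (4 + Q)/(Q + y)
b(c, w) = -1 (b(c, w) = (4 + 0)/(0 - 4) = 4/(-4) = -¼*4 = -1)
b(1, -4)*(5604 - 1*8933) = -(5604 - 1*8933) = -(5604 - 8933) = -1*(-3329) = 3329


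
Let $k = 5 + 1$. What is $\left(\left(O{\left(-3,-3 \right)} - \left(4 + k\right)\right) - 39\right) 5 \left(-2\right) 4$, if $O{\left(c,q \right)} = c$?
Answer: $2080$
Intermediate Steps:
$k = 6$
$\left(\left(O{\left(-3,-3 \right)} - \left(4 + k\right)\right) - 39\right) 5 \left(-2\right) 4 = \left(\left(-3 - 10\right) - 39\right) 5 \left(-2\right) 4 = \left(\left(-3 - 10\right) - 39\right) \left(\left(-10\right) 4\right) = \left(\left(-3 - 10\right) - 39\right) \left(-40\right) = \left(-13 - 39\right) \left(-40\right) = \left(-52\right) \left(-40\right) = 2080$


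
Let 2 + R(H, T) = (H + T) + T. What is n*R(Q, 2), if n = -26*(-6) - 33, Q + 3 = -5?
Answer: -738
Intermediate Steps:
Q = -8 (Q = -3 - 5 = -8)
R(H, T) = -2 + H + 2*T (R(H, T) = -2 + ((H + T) + T) = -2 + (H + 2*T) = -2 + H + 2*T)
n = 123 (n = 156 - 33 = 123)
n*R(Q, 2) = 123*(-2 - 8 + 2*2) = 123*(-2 - 8 + 4) = 123*(-6) = -738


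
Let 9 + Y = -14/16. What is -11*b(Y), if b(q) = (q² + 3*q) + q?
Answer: -40843/64 ≈ -638.17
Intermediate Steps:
Y = -79/8 (Y = -9 - 14/16 = -9 - 14*1/16 = -9 - 7/8 = -79/8 ≈ -9.8750)
b(q) = q² + 4*q
-11*b(Y) = -(-869)*(4 - 79/8)/8 = -(-869)*(-47)/(8*8) = -11*3713/64 = -40843/64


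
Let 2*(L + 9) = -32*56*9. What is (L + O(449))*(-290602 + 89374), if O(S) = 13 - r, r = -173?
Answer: 1587085236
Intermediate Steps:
O(S) = 186 (O(S) = 13 - 1*(-173) = 13 + 173 = 186)
L = -8073 (L = -9 + (-32*56*9)/2 = -9 + (-1792*9)/2 = -9 + (1/2)*(-16128) = -9 - 8064 = -8073)
(L + O(449))*(-290602 + 89374) = (-8073 + 186)*(-290602 + 89374) = -7887*(-201228) = 1587085236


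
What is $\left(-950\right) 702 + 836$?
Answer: $-666064$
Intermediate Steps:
$\left(-950\right) 702 + 836 = -666900 + 836 = -666064$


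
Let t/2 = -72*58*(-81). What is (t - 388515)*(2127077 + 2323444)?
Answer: 1281736696437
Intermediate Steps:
t = 676512 (t = 2*(-72*58*(-81)) = 2*(-4176*(-81)) = 2*338256 = 676512)
(t - 388515)*(2127077 + 2323444) = (676512 - 388515)*(2127077 + 2323444) = 287997*4450521 = 1281736696437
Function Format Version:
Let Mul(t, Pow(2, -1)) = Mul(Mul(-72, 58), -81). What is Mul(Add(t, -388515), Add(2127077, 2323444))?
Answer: 1281736696437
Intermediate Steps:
t = 676512 (t = Mul(2, Mul(Mul(-72, 58), -81)) = Mul(2, Mul(-4176, -81)) = Mul(2, 338256) = 676512)
Mul(Add(t, -388515), Add(2127077, 2323444)) = Mul(Add(676512, -388515), Add(2127077, 2323444)) = Mul(287997, 4450521) = 1281736696437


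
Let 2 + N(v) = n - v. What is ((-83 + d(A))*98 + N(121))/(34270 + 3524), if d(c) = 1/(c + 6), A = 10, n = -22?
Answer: -22061/100784 ≈ -0.21889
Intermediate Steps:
N(v) = -24 - v (N(v) = -2 + (-22 - v) = -24 - v)
d(c) = 1/(6 + c)
((-83 + d(A))*98 + N(121))/(34270 + 3524) = ((-83 + 1/(6 + 10))*98 + (-24 - 1*121))/(34270 + 3524) = ((-83 + 1/16)*98 + (-24 - 121))/37794 = ((-83 + 1/16)*98 - 145)*(1/37794) = (-1327/16*98 - 145)*(1/37794) = (-65023/8 - 145)*(1/37794) = -66183/8*1/37794 = -22061/100784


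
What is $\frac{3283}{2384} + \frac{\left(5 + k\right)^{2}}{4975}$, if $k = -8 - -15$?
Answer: $\frac{16676221}{11860400} \approx 1.406$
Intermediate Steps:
$k = 7$ ($k = -8 + 15 = 7$)
$\frac{3283}{2384} + \frac{\left(5 + k\right)^{2}}{4975} = \frac{3283}{2384} + \frac{\left(5 + 7\right)^{2}}{4975} = 3283 \cdot \frac{1}{2384} + 12^{2} \cdot \frac{1}{4975} = \frac{3283}{2384} + 144 \cdot \frac{1}{4975} = \frac{3283}{2384} + \frac{144}{4975} = \frac{16676221}{11860400}$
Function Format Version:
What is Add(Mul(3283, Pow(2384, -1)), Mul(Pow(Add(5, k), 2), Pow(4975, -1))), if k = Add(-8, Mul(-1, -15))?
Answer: Rational(16676221, 11860400) ≈ 1.4060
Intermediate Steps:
k = 7 (k = Add(-8, 15) = 7)
Add(Mul(3283, Pow(2384, -1)), Mul(Pow(Add(5, k), 2), Pow(4975, -1))) = Add(Mul(3283, Pow(2384, -1)), Mul(Pow(Add(5, 7), 2), Pow(4975, -1))) = Add(Mul(3283, Rational(1, 2384)), Mul(Pow(12, 2), Rational(1, 4975))) = Add(Rational(3283, 2384), Mul(144, Rational(1, 4975))) = Add(Rational(3283, 2384), Rational(144, 4975)) = Rational(16676221, 11860400)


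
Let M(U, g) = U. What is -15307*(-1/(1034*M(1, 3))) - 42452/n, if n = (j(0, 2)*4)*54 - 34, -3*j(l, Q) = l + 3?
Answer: 23861059/129250 ≈ 184.61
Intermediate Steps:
j(l, Q) = -1 - l/3 (j(l, Q) = -(l + 3)/3 = -(3 + l)/3 = -1 - l/3)
n = -250 (n = ((-1 - 1/3*0)*4)*54 - 34 = ((-1 + 0)*4)*54 - 34 = -1*4*54 - 34 = -4*54 - 34 = -216 - 34 = -250)
-15307*(-1/(1034*M(1, 3))) - 42452/n = -15307/((-1034*1)) - 42452/(-250) = -15307/(-1034) - 42452*(-1/250) = -15307*(-1/1034) + 21226/125 = 15307/1034 + 21226/125 = 23861059/129250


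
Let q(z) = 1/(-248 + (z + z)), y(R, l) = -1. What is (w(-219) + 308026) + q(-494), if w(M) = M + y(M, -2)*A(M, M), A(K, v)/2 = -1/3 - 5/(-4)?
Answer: 380447185/1236 ≈ 3.0781e+5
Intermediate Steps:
A(K, v) = 11/6 (A(K, v) = 2*(-1/3 - 5/(-4)) = 2*(-1*⅓ - 5*(-¼)) = 2*(-⅓ + 5/4) = 2*(11/12) = 11/6)
q(z) = 1/(-248 + 2*z)
w(M) = -11/6 + M (w(M) = M - 1*11/6 = M - 11/6 = -11/6 + M)
(w(-219) + 308026) + q(-494) = ((-11/6 - 219) + 308026) + 1/(2*(-124 - 494)) = (-1325/6 + 308026) + (½)/(-618) = 1846831/6 + (½)*(-1/618) = 1846831/6 - 1/1236 = 380447185/1236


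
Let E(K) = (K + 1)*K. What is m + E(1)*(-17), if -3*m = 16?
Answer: -118/3 ≈ -39.333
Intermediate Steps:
m = -16/3 (m = -1/3*16 = -16/3 ≈ -5.3333)
E(K) = K*(1 + K) (E(K) = (1 + K)*K = K*(1 + K))
m + E(1)*(-17) = -16/3 + (1*(1 + 1))*(-17) = -16/3 + (1*2)*(-17) = -16/3 + 2*(-17) = -16/3 - 34 = -118/3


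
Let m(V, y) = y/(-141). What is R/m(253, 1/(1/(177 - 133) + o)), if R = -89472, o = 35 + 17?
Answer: 7219249632/11 ≈ 6.5629e+8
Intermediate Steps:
o = 52
m(V, y) = -y/141 (m(V, y) = y*(-1/141) = -y/141)
R/m(253, 1/(1/(177 - 133) + o)) = -(-656008704 - 12615552/(177 - 133)) = -89472/((-1/(141*(1/44 + 52)))) = -89472/((-1/(141*2289/44))) = -89472/((-1/141*44/2289)) = -89472/(-44/322749) = -89472*(-322749/44) = 7219249632/11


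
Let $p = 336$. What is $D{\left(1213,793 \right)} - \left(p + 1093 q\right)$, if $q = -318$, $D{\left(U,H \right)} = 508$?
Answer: $347746$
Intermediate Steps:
$D{\left(1213,793 \right)} - \left(p + 1093 q\right) = 508 - \left(336 + 1093 \left(-318\right)\right) = 508 - \left(336 - 347574\right) = 508 - -347238 = 508 + 347238 = 347746$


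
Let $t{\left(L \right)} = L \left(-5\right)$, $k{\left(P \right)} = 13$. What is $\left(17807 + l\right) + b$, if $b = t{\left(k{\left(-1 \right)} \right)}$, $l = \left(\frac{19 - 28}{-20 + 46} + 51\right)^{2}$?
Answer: $\frac{13728081}{676} \approx 20308.0$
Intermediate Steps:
$l = \frac{1734489}{676}$ ($l = \left(- \frac{9}{26} + 51\right)^{2} = \left(\frac{1317}{26}\right)^{2} = \frac{1734489}{676} \approx 2565.8$)
$t{\left(L \right)} = - 5 L$
$b = -65$ ($b = \left(-5\right) 13 = -65$)
$\left(17807 + l\right) + b = \left(17807 + \frac{1734489}{676}\right) - 65 = \frac{13772021}{676} - 65 = \frac{13728081}{676}$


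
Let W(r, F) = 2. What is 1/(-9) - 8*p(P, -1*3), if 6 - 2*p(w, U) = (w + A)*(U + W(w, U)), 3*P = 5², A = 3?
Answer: -625/9 ≈ -69.444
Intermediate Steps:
P = 25/3 (P = (⅓)*5² = (⅓)*25 = 25/3 ≈ 8.3333)
p(w, U) = 3 - (2 + U)*(3 + w)/2 (p(w, U) = 3 - (w + 3)*(U + 2)/2 = 3 - (3 + w)*(2 + U)/2 = 3 - (2 + U)*(3 + w)/2)
1/(-9) - 8*p(P, -1*3) = 1/(-9) - 8*(-1*25/3 - (-3)*3/2 - ½*(-1*3)*25/3) = -⅑ - 8*(-25/3 - 3/2*(-3) - ½*(-3)*25/3) = -⅑ - 8*(-25/3 + 9/2 + 25/2) = -⅑ - 8*26/3 = -⅑ - 208/3 = -625/9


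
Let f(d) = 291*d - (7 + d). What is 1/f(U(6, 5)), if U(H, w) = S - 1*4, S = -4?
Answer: -1/2327 ≈ -0.00042974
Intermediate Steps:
U(H, w) = -8 (U(H, w) = -4 - 1*4 = -4 - 4 = -8)
f(d) = -7 + 290*d (f(d) = 291*d + (-7 - d) = -7 + 290*d)
1/f(U(6, 5)) = 1/(-7 + 290*(-8)) = 1/(-7 - 2320) = 1/(-2327) = -1/2327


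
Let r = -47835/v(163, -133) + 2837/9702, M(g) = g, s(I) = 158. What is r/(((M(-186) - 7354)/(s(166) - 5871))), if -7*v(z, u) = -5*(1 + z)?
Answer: -983890693/3182256 ≈ -309.18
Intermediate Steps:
v(z, u) = 5/7 + 5*z/7 (v(z, u) = -(-5)*(1 + z)/7 = -(-5 - 5*z)/7 = 5/7 + 5*z/7)
r = -324633985/795564 (r = -47835/(5/7 + (5/7)*163) + 2837/9702 = -47835/(5/7 + 815/7) + 2837*(1/9702) = -47835/820/7 + 2837/9702 = -47835*7/820 + 2837/9702 = -66969/164 + 2837/9702 = -324633985/795564 ≈ -408.06)
r/(((M(-186) - 7354)/(s(166) - 5871))) = -324633985*(158 - 5871)/(-186 - 7354)/795564 = -324633985/(795564*((-7540/(-5713)))) = -324633985/(795564*((-7540*(-1/5713)))) = -324633985/(795564*260/197) = -324633985/795564*197/260 = -983890693/3182256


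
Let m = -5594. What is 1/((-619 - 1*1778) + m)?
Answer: -1/7991 ≈ -0.00012514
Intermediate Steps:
1/((-619 - 1*1778) + m) = 1/((-619 - 1*1778) - 5594) = 1/((-619 - 1778) - 5594) = 1/(-2397 - 5594) = 1/(-7991) = -1/7991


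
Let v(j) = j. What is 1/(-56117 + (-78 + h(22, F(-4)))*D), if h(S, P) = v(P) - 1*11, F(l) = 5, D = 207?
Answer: -1/73505 ≈ -1.3605e-5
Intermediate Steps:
h(S, P) = -11 + P (h(S, P) = P - 1*11 = P - 11 = -11 + P)
1/(-56117 + (-78 + h(22, F(-4)))*D) = 1/(-56117 + (-78 + (-11 + 5))*207) = 1/(-56117 + (-78 - 6)*207) = 1/(-56117 - 84*207) = 1/(-56117 - 17388) = 1/(-73505) = -1/73505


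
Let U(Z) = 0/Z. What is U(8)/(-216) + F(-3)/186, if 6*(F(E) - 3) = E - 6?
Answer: 1/124 ≈ 0.0080645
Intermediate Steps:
F(E) = 2 + E/6 (F(E) = 3 + (E - 6)/6 = 3 + (-6 + E)/6 = 3 + (-1 + E/6) = 2 + E/6)
U(Z) = 0
U(8)/(-216) + F(-3)/186 = 0/(-216) + (2 + (⅙)*(-3))/186 = 0*(-1/216) + (2 - ½)*(1/186) = 0 + (3/2)*(1/186) = 0 + 1/124 = 1/124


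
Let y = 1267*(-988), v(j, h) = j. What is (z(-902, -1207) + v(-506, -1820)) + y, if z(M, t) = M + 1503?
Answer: -1251701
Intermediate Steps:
z(M, t) = 1503 + M
y = -1251796
(z(-902, -1207) + v(-506, -1820)) + y = ((1503 - 902) - 506) - 1251796 = (601 - 506) - 1251796 = 95 - 1251796 = -1251701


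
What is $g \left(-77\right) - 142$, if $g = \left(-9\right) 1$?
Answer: $551$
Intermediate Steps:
$g = -9$
$g \left(-77\right) - 142 = \left(-9\right) \left(-77\right) - 142 = 693 - 142 = 551$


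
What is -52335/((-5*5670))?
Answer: 1163/630 ≈ 1.8460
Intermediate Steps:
-52335/((-5*5670)) = -52335/(-28350) = -52335*(-1/28350) = 1163/630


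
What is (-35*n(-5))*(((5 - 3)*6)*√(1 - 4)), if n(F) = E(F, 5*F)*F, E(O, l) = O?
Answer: -10500*I*√3 ≈ -18187.0*I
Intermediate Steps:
n(F) = F² (n(F) = F*F = F²)
(-35*n(-5))*(((5 - 3)*6)*√(1 - 4)) = (-35*(-5)²)*(((5 - 3)*6)*√(1 - 4)) = (-35*25)*((2*6)*√(-3)) = -10500*I*√3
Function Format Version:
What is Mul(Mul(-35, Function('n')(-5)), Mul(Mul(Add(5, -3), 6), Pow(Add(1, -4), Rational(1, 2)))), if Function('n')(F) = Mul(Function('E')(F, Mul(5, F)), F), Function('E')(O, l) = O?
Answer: Mul(-10500, I, Pow(3, Rational(1, 2))) ≈ Mul(-18187., I)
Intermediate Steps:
Function('n')(F) = Pow(F, 2) (Function('n')(F) = Mul(F, F) = Pow(F, 2))
Mul(Mul(-35, Function('n')(-5)), Mul(Mul(Add(5, -3), 6), Pow(Add(1, -4), Rational(1, 2)))) = Mul(Mul(-35, Pow(-5, 2)), Mul(Mul(Add(5, -3), 6), Pow(Add(1, -4), Rational(1, 2)))) = Mul(Mul(-35, 25), Mul(Mul(2, 6), Pow(-3, Rational(1, 2)))) = Mul(-875, Mul(12, Mul(I, Pow(3, Rational(1, 2))))) = Mul(-875, Mul(12, I, Pow(3, Rational(1, 2)))) = Mul(-10500, I, Pow(3, Rational(1, 2)))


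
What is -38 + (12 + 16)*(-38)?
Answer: -1102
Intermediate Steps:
-38 + (12 + 16)*(-38) = -38 + 28*(-38) = -38 - 1064 = -1102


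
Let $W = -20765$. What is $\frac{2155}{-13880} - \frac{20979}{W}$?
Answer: $\frac{49287989}{57643640} \approx 0.85505$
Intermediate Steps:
$\frac{2155}{-13880} - \frac{20979}{W} = \frac{2155}{-13880} - \frac{20979}{-20765} = 2155 \left(- \frac{1}{13880}\right) - - \frac{20979}{20765} = - \frac{431}{2776} + \frac{20979}{20765} = \frac{49287989}{57643640}$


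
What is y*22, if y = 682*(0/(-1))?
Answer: 0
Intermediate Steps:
y = 0 (y = 682*(0*(-1)) = 682*0 = 0)
y*22 = 0*22 = 0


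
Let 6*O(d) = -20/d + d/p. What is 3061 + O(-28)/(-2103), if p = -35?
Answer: 1351829377/441630 ≈ 3061.0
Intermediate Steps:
O(d) = -10/(3*d) - d/210 (O(d) = (-20/d + d/(-35))/6 = (-20/d + d*(-1/35))/6 = (-20/d - d/35)/6 = -10/(3*d) - d/210)
3061 + O(-28)/(-2103) = 3061 + ((1/210)*(-700 - 1*(-28)²)/(-28))/(-2103) = 3061 + ((1/210)*(-1/28)*(-700 - 1*784))*(-1/2103) = 3061 + ((1/210)*(-1/28)*(-700 - 784))*(-1/2103) = 3061 + ((1/210)*(-1/28)*(-1484))*(-1/2103) = 3061 + (53/210)*(-1/2103) = 3061 - 53/441630 = 1351829377/441630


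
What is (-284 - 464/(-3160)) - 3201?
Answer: -1376517/395 ≈ -3484.9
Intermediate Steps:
(-284 - 464/(-3160)) - 3201 = (-284 - 464*(-1/3160)) - 3201 = (-284 + 58/395) - 3201 = -112122/395 - 3201 = -1376517/395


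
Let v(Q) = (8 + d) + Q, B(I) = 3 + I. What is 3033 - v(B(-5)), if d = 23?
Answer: 3004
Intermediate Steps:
v(Q) = 31 + Q (v(Q) = (8 + 23) + Q = 31 + Q)
3033 - v(B(-5)) = 3033 - (31 + (3 - 5)) = 3033 - (31 - 2) = 3033 - 1*29 = 3033 - 29 = 3004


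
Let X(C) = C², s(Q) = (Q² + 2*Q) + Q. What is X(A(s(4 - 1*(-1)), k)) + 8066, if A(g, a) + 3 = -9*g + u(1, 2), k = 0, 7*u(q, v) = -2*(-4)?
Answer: 6811323/49 ≈ 1.3901e+5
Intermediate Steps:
u(q, v) = 8/7 (u(q, v) = (-2*(-4))/7 = (⅐)*8 = 8/7)
s(Q) = Q² + 3*Q
A(g, a) = -13/7 - 9*g (A(g, a) = -3 + (-9*g + 8/7) = -3 + (8/7 - 9*g) = -13/7 - 9*g)
X(A(s(4 - 1*(-1)), k)) + 8066 = (-13/7 - 9*(4 - 1*(-1))*(3 + (4 - 1*(-1))))² + 8066 = (-13/7 - 9*(4 + 1)*(3 + (4 + 1)))² + 8066 = (-13/7 - 45*(3 + 5))² + 8066 = (-13/7 - 45*8)² + 8066 = (-13/7 - 9*40)² + 8066 = (-13/7 - 360)² + 8066 = (-2533/7)² + 8066 = 6416089/49 + 8066 = 6811323/49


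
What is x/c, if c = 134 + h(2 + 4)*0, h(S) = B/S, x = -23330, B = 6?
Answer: -11665/67 ≈ -174.10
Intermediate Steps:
h(S) = 6/S
c = 134 (c = 134 + (6/(2 + 4))*0 = 134 + (6/6)*0 = 134 + (6*(⅙))*0 = 134 + 1*0 = 134 + 0 = 134)
x/c = -23330/134 = -23330*1/134 = -11665/67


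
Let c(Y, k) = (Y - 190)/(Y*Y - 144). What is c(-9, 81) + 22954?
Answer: 1446301/63 ≈ 22957.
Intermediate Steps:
c(Y, k) = (-190 + Y)/(-144 + Y**2) (c(Y, k) = (-190 + Y)/(Y**2 - 144) = (-190 + Y)/(-144 + Y**2))
c(-9, 81) + 22954 = (-190 - 9)/(-144 + (-9)**2) + 22954 = -199/(-144 + 81) + 22954 = -199/(-63) + 22954 = -1/63*(-199) + 22954 = 199/63 + 22954 = 1446301/63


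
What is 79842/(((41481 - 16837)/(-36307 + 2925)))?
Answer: -666321411/6161 ≈ -1.0815e+5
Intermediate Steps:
79842/(((41481 - 16837)/(-36307 + 2925))) = 79842/((24644/(-33382))) = 79842/((24644*(-1/33382))) = 79842/(-12322/16691) = 79842*(-16691/12322) = -666321411/6161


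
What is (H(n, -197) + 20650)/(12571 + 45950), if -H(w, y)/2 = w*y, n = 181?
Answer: 91964/58521 ≈ 1.5715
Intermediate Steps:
H(w, y) = -2*w*y
(H(n, -197) + 20650)/(12571 + 45950) = (-2*181*(-197) + 20650)/(12571 + 45950) = (71314 + 20650)/58521 = 91964*(1/58521) = 91964/58521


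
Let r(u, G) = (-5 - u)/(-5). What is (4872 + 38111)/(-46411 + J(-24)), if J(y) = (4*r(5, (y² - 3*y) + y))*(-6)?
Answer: -42983/46459 ≈ -0.92518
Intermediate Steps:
r(u, G) = 1 + u/5 (r(u, G) = (-5 - u)*(-⅕) = 1 + u/5)
J(y) = -48 (J(y) = (4*(1 + (⅕)*5))*(-6) = (4*(1 + 1))*(-6) = (4*2)*(-6) = 8*(-6) = -48)
(4872 + 38111)/(-46411 + J(-24)) = (4872 + 38111)/(-46411 - 48) = 42983/(-46459) = 42983*(-1/46459) = -42983/46459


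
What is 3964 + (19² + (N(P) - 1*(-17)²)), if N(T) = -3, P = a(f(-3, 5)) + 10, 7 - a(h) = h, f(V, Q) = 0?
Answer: 4033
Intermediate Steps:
a(h) = 7 - h
P = 17 (P = (7 - 1*0) + 10 = (7 + 0) + 10 = 7 + 10 = 17)
3964 + (19² + (N(P) - 1*(-17)²)) = 3964 + (19² + (-3 - 1*(-17)²)) = 3964 + (361 + (-3 - 1*289)) = 3964 + (361 + (-3 - 289)) = 3964 + (361 - 292) = 3964 + 69 = 4033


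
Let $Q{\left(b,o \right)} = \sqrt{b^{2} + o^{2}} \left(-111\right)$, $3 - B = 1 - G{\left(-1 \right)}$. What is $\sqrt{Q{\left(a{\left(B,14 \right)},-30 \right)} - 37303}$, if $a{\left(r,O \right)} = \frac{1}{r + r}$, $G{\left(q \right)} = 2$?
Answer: $\frac{\sqrt{-596848 - 222 \sqrt{57601}}}{4} \approx 201.58 i$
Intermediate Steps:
$B = 4$ ($B = 3 - \left(1 - 2\right) = 3 - -1 = 3 + 1 = 4$)
$a{\left(r,O \right)} = \frac{1}{2 r}$
$Q{\left(b,o \right)} = - 111 \sqrt{b^{2} + o^{2}}$
$\sqrt{Q{\left(a{\left(B,14 \right)},-30 \right)} - 37303} = \sqrt{- 111 \sqrt{\left(\frac{1}{2 \cdot 4}\right)^{2} + \left(-30\right)^{2}} - 37303} = \sqrt{- 111 \sqrt{\left(\frac{1}{2} \cdot \frac{1}{4}\right)^{2} + 900} - 37303} = \sqrt{- 111 \sqrt{\left(\frac{1}{8}\right)^{2} + 900} - 37303} = \sqrt{- 111 \sqrt{\frac{1}{64} + 900} - 37303} = \sqrt{- 111 \sqrt{\frac{57601}{64}} - 37303} = \sqrt{- 111 \frac{\sqrt{57601}}{8} - 37303} = \sqrt{- \frac{111 \sqrt{57601}}{8} - 37303} = \sqrt{-37303 - \frac{111 \sqrt{57601}}{8}}$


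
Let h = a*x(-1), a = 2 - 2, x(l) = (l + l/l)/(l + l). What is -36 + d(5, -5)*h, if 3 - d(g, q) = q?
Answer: -36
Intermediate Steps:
d(g, q) = 3 - q
x(l) = (1 + l)/(2*l) (x(l) = (l + 1)/((2*l)) = (1 + l)*(1/(2*l)) = (1 + l)/(2*l))
a = 0
h = 0 (h = 0*((½)*(1 - 1)/(-1)) = 0*((½)*(-1)*0) = 0*0 = 0)
-36 + d(5, -5)*h = -36 + (3 - 1*(-5))*0 = -36 + (3 + 5)*0 = -36 + 8*0 = -36 + 0 = -36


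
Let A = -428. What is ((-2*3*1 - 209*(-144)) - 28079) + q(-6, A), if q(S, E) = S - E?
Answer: 2433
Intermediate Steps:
((-2*3*1 - 209*(-144)) - 28079) + q(-6, A) = ((-2*3*1 - 209*(-144)) - 28079) + (-6 - 1*(-428)) = ((-6*1 + 30096) - 28079) + (-6 + 428) = ((-6 + 30096) - 28079) + 422 = (30090 - 28079) + 422 = 2011 + 422 = 2433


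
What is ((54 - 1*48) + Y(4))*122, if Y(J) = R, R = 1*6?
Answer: 1464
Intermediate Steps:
R = 6
Y(J) = 6
((54 - 1*48) + Y(4))*122 = ((54 - 1*48) + 6)*122 = ((54 - 48) + 6)*122 = (6 + 6)*122 = 12*122 = 1464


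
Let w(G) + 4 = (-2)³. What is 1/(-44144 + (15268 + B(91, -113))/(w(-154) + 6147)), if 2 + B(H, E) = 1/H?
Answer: -186095/8214514611 ≈ -2.2654e-5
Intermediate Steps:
B(H, E) = -2 + 1/H
w(G) = -12 (w(G) = -4 + (-2)³ = -4 - 8 = -12)
1/(-44144 + (15268 + B(91, -113))/(w(-154) + 6147)) = 1/(-44144 + (15268 + (-2 + 1/91))/(-12 + 6147)) = 1/(-44144 + (15268 + (-2 + 1/91))/6135) = 1/(-44144 + (15268 - 181/91)*(1/6135)) = 1/(-44144 + (1389207/91)*(1/6135)) = 1/(-44144 + 463069/186095) = 1/(-8214514611/186095) = -186095/8214514611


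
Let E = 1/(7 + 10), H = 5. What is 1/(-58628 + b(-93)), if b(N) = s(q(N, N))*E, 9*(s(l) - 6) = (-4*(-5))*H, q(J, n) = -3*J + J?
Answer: -153/8969930 ≈ -1.7057e-5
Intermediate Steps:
q(J, n) = -2*J
s(l) = 154/9 (s(l) = 6 + (-4*(-5)*5)/9 = 6 + (20*5)/9 = 6 + (1/9)*100 = 6 + 100/9 = 154/9)
E = 1/17 ≈ 0.058824
b(N) = 154/153 (b(N) = (154/9)*(1/17) = 154/153)
1/(-58628 + b(-93)) = 1/(-58628 + 154/153) = 1/(-8969930/153) = -153/8969930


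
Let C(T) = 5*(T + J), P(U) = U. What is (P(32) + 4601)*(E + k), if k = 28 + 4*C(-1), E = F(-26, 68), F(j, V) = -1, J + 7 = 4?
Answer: -245549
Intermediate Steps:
J = -3 (J = -7 + 4 = -3)
E = -1
C(T) = -15 + 5*T (C(T) = 5*(T - 3) = 5*(-3 + T) = -15 + 5*T)
k = -52 (k = 28 + 4*(-15 + 5*(-1)) = 28 + 4*(-15 - 5) = 28 + 4*(-20) = 28 - 80 = -52)
(P(32) + 4601)*(E + k) = (32 + 4601)*(-1 - 52) = 4633*(-53) = -245549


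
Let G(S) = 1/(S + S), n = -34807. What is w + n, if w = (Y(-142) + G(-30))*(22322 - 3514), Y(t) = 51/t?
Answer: -44597357/1065 ≈ -41875.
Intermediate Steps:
G(S) = 1/(2*S)
w = -7527902/1065 (w = (51/(-142) + (½)/(-30))*(22322 - 3514) = (51*(-1/142) + (½)*(-1/30))*18808 = (-51/142 - 1/60)*18808 = -1601/4260*18808 = -7527902/1065 ≈ -7068.5)
w + n = -7527902/1065 - 34807 = -44597357/1065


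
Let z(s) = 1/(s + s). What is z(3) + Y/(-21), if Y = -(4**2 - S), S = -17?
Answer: 73/42 ≈ 1.7381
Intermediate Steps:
z(s) = 1/(2*s)
Y = -33 (Y = -(4**2 - 1*(-17)) = -(16 + 17) = -1*33 = -33)
z(3) + Y/(-21) = (1/2)/3 - 33/(-21) = (1/2)*(1/3) - 33*(-1/21) = 1/6 + 11/7 = 73/42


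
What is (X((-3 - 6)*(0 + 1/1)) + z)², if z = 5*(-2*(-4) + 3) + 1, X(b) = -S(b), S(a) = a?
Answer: 4225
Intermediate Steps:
X(b) = -b
z = 56 (z = 5*(8 + 3) + 1 = 5*11 + 1 = 55 + 1 = 56)
(X((-3 - 6)*(0 + 1/1)) + z)² = (-(-3 - 6)*(0 + 1/1) + 56)² = (-(-9)*(0 + 1) + 56)² = (-(-9) + 56)² = (-1*(-9) + 56)² = (9 + 56)² = 65² = 4225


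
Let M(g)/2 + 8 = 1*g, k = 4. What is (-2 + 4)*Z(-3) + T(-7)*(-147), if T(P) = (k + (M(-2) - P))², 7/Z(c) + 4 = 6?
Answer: -11900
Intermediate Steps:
Z(c) = 7/2 (Z(c) = 7/(-4 + 6) = 7/2)
M(g) = -16 + 2*g (M(g) = -16 + 2*(1*g) = -16 + 2*g)
T(P) = (-16 - P)² (T(P) = (4 + ((-16 + 2*(-2)) - P))² = (4 + ((-16 - 4) - P))² = (4 + (-20 - P))² = (-16 - P)²)
(-2 + 4)*Z(-3) + T(-7)*(-147) = (-2 + 4)*(7/2) + (16 - 7)²*(-147) = 2*(7/2) + 9²*(-147) = 7 + 81*(-147) = 7 - 11907 = -11900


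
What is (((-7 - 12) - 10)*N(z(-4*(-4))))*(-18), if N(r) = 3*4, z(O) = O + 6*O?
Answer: 6264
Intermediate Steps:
z(O) = 7*O
N(r) = 12
(((-7 - 12) - 10)*N(z(-4*(-4))))*(-18) = (((-7 - 12) - 10)*12)*(-18) = ((-19 - 10)*12)*(-18) = -29*12*(-18) = -348*(-18) = 6264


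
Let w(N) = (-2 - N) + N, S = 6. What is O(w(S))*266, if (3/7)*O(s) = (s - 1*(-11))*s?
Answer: -11172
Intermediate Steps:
w(N) = -2
O(s) = 7*s*(11 + s)/3 (O(s) = 7*((s - 1*(-11))*s)/3 = 7*((s + 11)*s)/3 = 7*((11 + s)*s)/3 = 7*(s*(11 + s))/3 = 7*s*(11 + s)/3)
O(w(S))*266 = ((7/3)*(-2)*(11 - 2))*266 = ((7/3)*(-2)*9)*266 = -42*266 = -11172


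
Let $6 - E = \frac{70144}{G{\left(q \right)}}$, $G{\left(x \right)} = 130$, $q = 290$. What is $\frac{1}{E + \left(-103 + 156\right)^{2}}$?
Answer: $\frac{65}{147903} \approx 0.00043948$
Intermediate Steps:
$E = - \frac{34682}{65}$ ($E = 6 - \frac{70144}{130} = 6 - 70144 \cdot \frac{1}{130} = 6 - \frac{35072}{65} = - \frac{34682}{65} \approx -533.57$)
$\frac{1}{E + \left(-103 + 156\right)^{2}} = \frac{1}{- \frac{34682}{65} + \left(-103 + 156\right)^{2}} = \frac{1}{- \frac{34682}{65} + 53^{2}} = \frac{1}{- \frac{34682}{65} + 2809} = \frac{1}{\frac{147903}{65}} = \frac{65}{147903}$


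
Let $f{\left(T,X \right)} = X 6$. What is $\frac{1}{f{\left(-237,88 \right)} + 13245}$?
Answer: $\frac{1}{13773} \approx 7.2606 \cdot 10^{-5}$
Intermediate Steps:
$f{\left(T,X \right)} = 6 X$
$\frac{1}{f{\left(-237,88 \right)} + 13245} = \frac{1}{6 \cdot 88 + 13245} = \frac{1}{528 + 13245} = \frac{1}{13773}$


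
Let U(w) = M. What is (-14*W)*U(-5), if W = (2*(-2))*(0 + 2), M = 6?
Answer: 672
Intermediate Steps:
U(w) = 6
W = -8 (W = -4*2 = -8)
(-14*W)*U(-5) = -14*(-8)*6 = 112*6 = 672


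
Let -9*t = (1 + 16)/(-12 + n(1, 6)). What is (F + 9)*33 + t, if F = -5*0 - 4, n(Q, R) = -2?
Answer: 20807/126 ≈ 165.14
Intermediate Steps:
t = 17/126 (t = -(1 + 16)/(9*(-12 - 2)) = -17/(9*(-14)) = -17*(-1)/(9*14) = -1/9*(-17/14) = 17/126 ≈ 0.13492)
F = -4 (F = 0 - 4 = -4)
(F + 9)*33 + t = (-4 + 9)*33 + 17/126 = 5*33 + 17/126 = 165 + 17/126 = 20807/126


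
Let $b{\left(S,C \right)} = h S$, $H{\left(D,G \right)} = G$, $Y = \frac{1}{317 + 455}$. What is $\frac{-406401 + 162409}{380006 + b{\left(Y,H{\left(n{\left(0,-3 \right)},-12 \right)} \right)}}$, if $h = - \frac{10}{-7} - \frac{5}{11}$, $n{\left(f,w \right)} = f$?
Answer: $- \frac{14503860448}{22589076739} \approx -0.64207$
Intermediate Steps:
$h = \frac{75}{77}$ ($h = \left(-10\right) \left(- \frac{1}{7}\right) - \frac{5}{11} = \frac{10}{7} - \frac{5}{11} = \frac{75}{77} \approx 0.97403$)
$Y = \frac{1}{772} \approx 0.0012953$
$b{\left(S,C \right)} = \frac{75 S}{77}$
$\frac{-406401 + 162409}{380006 + b{\left(Y,H{\left(n{\left(0,-3 \right)},-12 \right)} \right)}} = \frac{-406401 + 162409}{380006 + \frac{75}{77} \cdot \frac{1}{772}} = - \frac{243992}{380006 + \frac{75}{59444}} = - \frac{243992}{\frac{22589076739}{59444}} = \left(-243992\right) \frac{59444}{22589076739} = - \frac{14503860448}{22589076739}$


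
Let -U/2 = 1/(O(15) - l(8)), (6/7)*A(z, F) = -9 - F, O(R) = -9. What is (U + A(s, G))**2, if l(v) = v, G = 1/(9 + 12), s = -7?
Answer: 2550409/23409 ≈ 108.95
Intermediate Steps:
G = 1/21 ≈ 0.047619
A(z, F) = -21/2 - 7*F/6 (A(z, F) = 7*(-9 - F)/6 = -21/2 - 7*F/6)
U = 2/17 (U = -2/(-9 - 1*8) = -2/(-9 - 8) = -2/(-17) = -2*(-1/17) = 2/17 ≈ 0.11765)
(U + A(s, G))**2 = (2/17 + (-21/2 - 7/6*1/21))**2 = (2/17 + (-21/2 - 1/18))**2 = (2/17 - 95/9)**2 = (-1597/153)**2 = 2550409/23409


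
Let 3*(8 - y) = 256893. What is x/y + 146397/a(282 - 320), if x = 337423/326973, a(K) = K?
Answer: -4098590327400137/1063863548802 ≈ -3852.6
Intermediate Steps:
y = -85623 (y = 8 - ⅓*256893 = 8 - 85631 = -85623)
x = 337423/326973 (x = 337423*(1/326973) = 337423/326973 ≈ 1.0320)
x/y + 146397/a(282 - 320) = (337423/326973)/(-85623) + 146397/(282 - 320) = (337423/326973)*(-1/85623) + 146397/(-38) = -337423/27996409179 + 146397*(-1/38) = -337423/27996409179 - 146397/38 = -4098590327400137/1063863548802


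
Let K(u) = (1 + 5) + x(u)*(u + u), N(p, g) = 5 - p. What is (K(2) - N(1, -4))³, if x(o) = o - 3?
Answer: -8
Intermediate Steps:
x(o) = -3 + o
K(u) = 6 + 2*u*(-3 + u) (K(u) = (1 + 5) + (-3 + u)*(u + u) = 6 + (-3 + u)*(2*u) = 6 + 2*u*(-3 + u))
(K(2) - N(1, -4))³ = ((6 + 2*2*(-3 + 2)) - (5 - 1*1))³ = ((6 + 2*2*(-1)) - (5 - 1))³ = ((6 - 4) - 1*4)³ = (2 - 4)³ = (-2)³ = -8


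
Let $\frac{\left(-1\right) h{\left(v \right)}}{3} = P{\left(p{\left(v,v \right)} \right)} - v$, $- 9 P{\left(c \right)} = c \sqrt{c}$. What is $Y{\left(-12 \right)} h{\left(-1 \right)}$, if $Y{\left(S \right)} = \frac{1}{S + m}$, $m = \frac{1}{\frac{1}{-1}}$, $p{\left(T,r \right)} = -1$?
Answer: $\frac{3}{13} + \frac{i}{39} \approx 0.23077 + 0.025641 i$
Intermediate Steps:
$P{\left(c \right)} = - \frac{c^{\frac{3}{2}}}{9}$ ($P{\left(c \right)} = - \frac{c \sqrt{c}}{9} = - \frac{c^{\frac{3}{2}}}{9}$)
$m = -1$ ($m = \frac{1}{-1} = -1$)
$h{\left(v \right)} = 3 v - \frac{i}{3}$ ($h{\left(v \right)} = - 3 \left(- \frac{\left(-1\right)^{\frac{3}{2}}}{9} - v\right) = - 3 \left(- \frac{\left(-1\right) i}{9} - v\right) = - 3 \left(\frac{i}{9} - v\right) = - 3 \left(- v + \frac{i}{9}\right) = 3 v - \frac{i}{3}$)
$Y{\left(S \right)} = \frac{1}{-1 + S}$ ($Y{\left(S \right)} = \frac{1}{S - 1} = \frac{1}{-1 + S}$)
$Y{\left(-12 \right)} h{\left(-1 \right)} = \frac{3 \left(-1\right) - \frac{i}{3}}{-1 - 12} = \frac{-3 - \frac{i}{3}}{-13} = - \frac{-3 - \frac{i}{3}}{13} = \frac{3}{13} + \frac{i}{39}$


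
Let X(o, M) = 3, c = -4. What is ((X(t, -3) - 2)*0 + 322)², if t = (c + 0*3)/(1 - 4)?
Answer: 103684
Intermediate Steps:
t = 4/3 (t = (-4 + 0*3)/(1 - 4) = (-4 + 0)/(-3) = -4*(-⅓) = 4/3 ≈ 1.3333)
((X(t, -3) - 2)*0 + 322)² = ((3 - 2)*0 + 322)² = (1*0 + 322)² = (0 + 322)² = 322² = 103684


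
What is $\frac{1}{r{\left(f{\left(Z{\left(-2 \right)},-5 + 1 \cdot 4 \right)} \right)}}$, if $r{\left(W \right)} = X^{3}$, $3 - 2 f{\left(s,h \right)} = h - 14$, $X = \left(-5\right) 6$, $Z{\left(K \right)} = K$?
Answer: $- \frac{1}{27000} \approx -3.7037 \cdot 10^{-5}$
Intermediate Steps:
$X = -30$
$f{\left(s,h \right)} = \frac{17}{2} - \frac{h}{2}$ ($f{\left(s,h \right)} = \frac{3}{2} - \frac{h - 14}{2} = \frac{3}{2} - \frac{-14 + h}{2} = \frac{3}{2} - \left(-7 + \frac{h}{2}\right) = \frac{17}{2} - \frac{h}{2}$)
$r{\left(W \right)} = -27000$ ($r{\left(W \right)} = \left(-30\right)^{3} = -27000$)
$\frac{1}{r{\left(f{\left(Z{\left(-2 \right)},-5 + 1 \cdot 4 \right)} \right)}} = \frac{1}{-27000} = - \frac{1}{27000}$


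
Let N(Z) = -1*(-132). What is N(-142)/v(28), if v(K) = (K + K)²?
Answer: 33/784 ≈ 0.042092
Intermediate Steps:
N(Z) = 132
v(K) = 4*K² (v(K) = (2*K)² = 4*K²)
N(-142)/v(28) = 132/((4*28²)) = 132/((4*784)) = 132/3136 = 132*(1/3136) = 33/784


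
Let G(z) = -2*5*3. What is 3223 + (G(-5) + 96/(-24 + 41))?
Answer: 54377/17 ≈ 3198.6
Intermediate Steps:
G(z) = -30 (G(z) = -10*3 = -30)
3223 + (G(-5) + 96/(-24 + 41)) = 3223 + (-30 + 96/(-24 + 41)) = 3223 + (-30 + 96/17) = 3223 - 414/17 = 54377/17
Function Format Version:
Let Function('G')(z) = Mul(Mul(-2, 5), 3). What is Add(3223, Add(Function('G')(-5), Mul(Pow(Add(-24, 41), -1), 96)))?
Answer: Rational(54377, 17) ≈ 3198.6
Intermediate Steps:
Function('G')(z) = -30 (Function('G')(z) = Mul(-10, 3) = -30)
Add(3223, Add(Function('G')(-5), Mul(Pow(Add(-24, 41), -1), 96))) = Add(3223, Add(-30, Mul(Pow(Add(-24, 41), -1), 96))) = Add(3223, Add(-30, Mul(Pow(17, -1), 96))) = Add(3223, Add(-30, Mul(Rational(1, 17), 96))) = Add(3223, Add(-30, Rational(96, 17))) = Add(3223, Rational(-414, 17)) = Rational(54377, 17)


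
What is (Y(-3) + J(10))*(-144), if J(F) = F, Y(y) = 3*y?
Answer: -144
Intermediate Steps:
(Y(-3) + J(10))*(-144) = (3*(-3) + 10)*(-144) = (-9 + 10)*(-144) = 1*(-144) = -144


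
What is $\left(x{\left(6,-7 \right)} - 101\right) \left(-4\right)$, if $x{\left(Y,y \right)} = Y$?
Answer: $380$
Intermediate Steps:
$\left(x{\left(6,-7 \right)} - 101\right) \left(-4\right) = \left(6 - 101\right) \left(-4\right) = \left(-95\right) \left(-4\right) = 380$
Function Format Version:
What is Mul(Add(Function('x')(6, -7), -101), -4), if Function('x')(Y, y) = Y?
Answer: 380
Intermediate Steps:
Mul(Add(Function('x')(6, -7), -101), -4) = Mul(Add(6, -101), -4) = Mul(-95, -4) = 380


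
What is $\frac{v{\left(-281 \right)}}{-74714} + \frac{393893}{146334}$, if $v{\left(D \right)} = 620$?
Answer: $\frac{14669297261}{5466599238} \approx 2.6834$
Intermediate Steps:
$\frac{v{\left(-281 \right)}}{-74714} + \frac{393893}{146334} = \frac{620}{-74714} + \frac{393893}{146334} = 620 \left(- \frac{1}{74714}\right) + 393893 \cdot \frac{1}{146334} = - \frac{310}{37357} + \frac{393893}{146334} = \frac{14669297261}{5466599238}$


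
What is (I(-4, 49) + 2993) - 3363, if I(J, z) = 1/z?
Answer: -18129/49 ≈ -369.98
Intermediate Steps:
(I(-4, 49) + 2993) - 3363 = (1/49 + 2993) - 3363 = 146658/49 - 3363 = -18129/49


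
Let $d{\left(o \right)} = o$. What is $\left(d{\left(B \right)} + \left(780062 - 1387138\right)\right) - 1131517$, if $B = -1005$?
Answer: $-1739598$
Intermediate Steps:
$\left(d{\left(B \right)} + \left(780062 - 1387138\right)\right) - 1131517 = \left(-1005 + \left(780062 - 1387138\right)\right) - 1131517 = \left(-1005 - 607076\right) - 1131517 = -608081 - 1131517 = -1739598$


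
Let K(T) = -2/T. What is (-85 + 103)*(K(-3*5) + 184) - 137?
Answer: 15887/5 ≈ 3177.4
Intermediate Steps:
(-85 + 103)*(K(-3*5) + 184) - 137 = (-85 + 103)*(-2/((-3*5)) + 184) - 137 = 18*(-2/(-15) + 184) - 137 = 18*(-2*(-1/15) + 184) - 137 = 18*(2/15 + 184) - 137 = 18*(2762/15) - 137 = 16572/5 - 137 = 15887/5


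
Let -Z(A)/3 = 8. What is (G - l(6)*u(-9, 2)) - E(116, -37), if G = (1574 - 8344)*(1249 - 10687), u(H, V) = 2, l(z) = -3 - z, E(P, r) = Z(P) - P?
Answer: 63895418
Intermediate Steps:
Z(A) = -24 (Z(A) = -3*8 = -24)
E(P, r) = -24 - P
G = 63895260 (G = -6770*(-9438) = 63895260)
(G - l(6)*u(-9, 2)) - E(116, -37) = (63895260 - (-3 - 1*6)*2) - (-24 - 1*116) = (63895260 - (-3 - 6)*2) - (-24 - 116) = (63895260 - (-9)*2) - 1*(-140) = (63895260 - 1*(-18)) + 140 = (63895260 + 18) + 140 = 63895278 + 140 = 63895418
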